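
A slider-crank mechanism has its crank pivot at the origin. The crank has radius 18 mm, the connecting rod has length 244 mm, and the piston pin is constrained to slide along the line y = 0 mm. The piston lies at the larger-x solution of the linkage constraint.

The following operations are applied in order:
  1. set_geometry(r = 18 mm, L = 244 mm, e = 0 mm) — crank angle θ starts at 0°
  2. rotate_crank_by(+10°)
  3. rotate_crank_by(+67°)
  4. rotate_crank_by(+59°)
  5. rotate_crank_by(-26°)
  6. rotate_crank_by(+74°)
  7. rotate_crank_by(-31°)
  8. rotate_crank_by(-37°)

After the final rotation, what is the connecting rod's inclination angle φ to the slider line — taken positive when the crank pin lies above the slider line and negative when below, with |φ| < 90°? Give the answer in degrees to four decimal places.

set_geometry: r = 18 mm, L = 244 mm, e = 0 mm; θ ← 0°
rotate_crank_by(+10°): θ ← 0° +10° = 10°
rotate_crank_by(+67°): θ ← 10° +67° = 77°
rotate_crank_by(+59°): θ ← 77° +59° = 136°
rotate_crank_by(-26°): θ ← 136° -26° = 110°
rotate_crank_by(+74°): θ ← 110° +74° = 184°
rotate_crank_by(-31°): θ ← 184° -31° = 153°
rotate_crank_by(-37°): θ ← 153° -37° = 116°
crank pin P = (r cos θ, r sin θ) = (-7.890681, 16.178293)
h = r sin θ − e = 16.178293 − 0 = 16.178293
sin φ = h / L = 16.178293 / 244 = 0.06630448
φ = arcsin(0.06630448) = 3.801756°

3.8018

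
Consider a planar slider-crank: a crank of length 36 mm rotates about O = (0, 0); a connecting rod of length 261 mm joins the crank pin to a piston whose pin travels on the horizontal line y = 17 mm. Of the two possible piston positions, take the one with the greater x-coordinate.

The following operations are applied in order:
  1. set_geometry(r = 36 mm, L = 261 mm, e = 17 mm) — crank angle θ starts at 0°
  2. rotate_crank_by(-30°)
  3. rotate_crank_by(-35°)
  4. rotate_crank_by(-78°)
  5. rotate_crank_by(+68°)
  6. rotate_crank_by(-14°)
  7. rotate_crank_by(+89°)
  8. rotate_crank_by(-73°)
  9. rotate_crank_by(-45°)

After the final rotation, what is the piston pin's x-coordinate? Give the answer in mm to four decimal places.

239.4989

set_geometry: r = 36 mm, L = 261 mm, e = 17 mm; θ ← 0°
rotate_crank_by(-30°): θ ← 0° -30° = -30°
rotate_crank_by(-35°): θ ← -30° -35° = -65°
rotate_crank_by(-78°): θ ← -65° -78° = -143°
rotate_crank_by(+68°): θ ← -143° +68° = -75°
rotate_crank_by(-14°): θ ← -75° -14° = -89°
rotate_crank_by(+89°): θ ← -89° +89° = 0°
rotate_crank_by(-73°): θ ← 0° -73° = -73°
rotate_crank_by(-45°): θ ← -73° -45° = -118°
crank pin P = (r cos θ, r sin θ) = (-16.900976, -31.786113)
h = r sin θ − e = -31.786113 − 17 = -48.786113
x = r cos θ + √(L² − h²) = -16.900976 + √(68121.0 − 2380.0849) = -16.900976 + 256.399913 = 239.498936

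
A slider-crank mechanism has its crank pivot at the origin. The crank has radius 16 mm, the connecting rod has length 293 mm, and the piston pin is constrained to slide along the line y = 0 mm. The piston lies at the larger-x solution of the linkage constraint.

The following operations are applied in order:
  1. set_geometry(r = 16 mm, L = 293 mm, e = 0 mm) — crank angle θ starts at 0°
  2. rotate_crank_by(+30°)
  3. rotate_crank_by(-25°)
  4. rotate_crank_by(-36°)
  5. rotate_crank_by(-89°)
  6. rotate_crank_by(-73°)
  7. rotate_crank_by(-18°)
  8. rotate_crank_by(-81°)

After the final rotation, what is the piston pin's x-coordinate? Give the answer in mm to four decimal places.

set_geometry: r = 16 mm, L = 293 mm, e = 0 mm; θ ← 0°
rotate_crank_by(+30°): θ ← 0° +30° = 30°
rotate_crank_by(-25°): θ ← 30° -25° = 5°
rotate_crank_by(-36°): θ ← 5° -36° = -31°
rotate_crank_by(-89°): θ ← -31° -89° = -120°
rotate_crank_by(-73°): θ ← -120° -73° = -193°
rotate_crank_by(-18°): θ ← -193° -18° = -211°
rotate_crank_by(-81°): θ ← -211° -81° = -292°
crank pin P = (r cos θ, r sin θ) = (5.993705, 14.834942)
h = r sin θ − e = 14.834942 − 0 = 14.834942
x = r cos θ + √(L² − h²) = 5.993705 + √(85849.0 − 220.0755) = 5.993705 + 292.624204 = 298.617909

298.6179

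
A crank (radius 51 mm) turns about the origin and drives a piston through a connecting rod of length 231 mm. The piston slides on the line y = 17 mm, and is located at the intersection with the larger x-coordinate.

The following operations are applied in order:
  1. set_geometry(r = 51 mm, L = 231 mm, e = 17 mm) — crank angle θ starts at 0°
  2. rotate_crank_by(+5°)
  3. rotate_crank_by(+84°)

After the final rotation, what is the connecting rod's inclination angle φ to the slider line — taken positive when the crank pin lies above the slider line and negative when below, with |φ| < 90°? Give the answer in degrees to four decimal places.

8.4619

set_geometry: r = 51 mm, L = 231 mm, e = 17 mm; θ ← 0°
rotate_crank_by(+5°): θ ← 0° +5° = 5°
rotate_crank_by(+84°): θ ← 5° +84° = 89°
crank pin P = (r cos θ, r sin θ) = (0.890073, 50.992232)
h = r sin θ − e = 50.992232 − 17 = 33.992232
sin φ = h / L = 33.992232 / 231 = 0.14715252
φ = arcsin(0.14715252) = 8.461947°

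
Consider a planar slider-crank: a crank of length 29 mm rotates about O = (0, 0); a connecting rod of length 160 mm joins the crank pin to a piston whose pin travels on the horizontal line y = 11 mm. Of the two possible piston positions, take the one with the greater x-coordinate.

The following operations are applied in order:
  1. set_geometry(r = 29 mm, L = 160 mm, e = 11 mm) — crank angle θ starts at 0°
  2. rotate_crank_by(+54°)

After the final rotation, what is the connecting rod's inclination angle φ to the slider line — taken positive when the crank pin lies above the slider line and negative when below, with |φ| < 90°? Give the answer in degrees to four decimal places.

4.4670

set_geometry: r = 29 mm, L = 160 mm, e = 11 mm; θ ← 0°
rotate_crank_by(+54°): θ ← 0° +54° = 54°
crank pin P = (r cos θ, r sin θ) = (17.045772, 23.461493)
h = r sin θ − e = 23.461493 − 11 = 12.461493
sin φ = h / L = 12.461493 / 160 = 0.07788433
φ = arcsin(0.07788433) = 4.466967°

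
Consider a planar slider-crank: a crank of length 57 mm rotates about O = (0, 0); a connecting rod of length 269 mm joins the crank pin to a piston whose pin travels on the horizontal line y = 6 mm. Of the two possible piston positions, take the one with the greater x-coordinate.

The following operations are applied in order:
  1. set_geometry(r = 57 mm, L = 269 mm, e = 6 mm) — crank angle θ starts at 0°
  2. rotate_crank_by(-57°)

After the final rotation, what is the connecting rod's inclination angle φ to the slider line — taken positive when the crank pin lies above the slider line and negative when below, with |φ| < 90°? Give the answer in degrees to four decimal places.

set_geometry: r = 57 mm, L = 269 mm, e = 6 mm; θ ← 0°
rotate_crank_by(-57°): θ ← 0° -57° = -57°
crank pin P = (r cos θ, r sin θ) = (31.044425, -47.804222)
h = r sin θ − e = -47.804222 − 6 = -53.804222
sin φ = h / L = -53.804222 / 269 = -0.20001570
φ = arcsin(-0.20001570) = -11.537877°

-11.5379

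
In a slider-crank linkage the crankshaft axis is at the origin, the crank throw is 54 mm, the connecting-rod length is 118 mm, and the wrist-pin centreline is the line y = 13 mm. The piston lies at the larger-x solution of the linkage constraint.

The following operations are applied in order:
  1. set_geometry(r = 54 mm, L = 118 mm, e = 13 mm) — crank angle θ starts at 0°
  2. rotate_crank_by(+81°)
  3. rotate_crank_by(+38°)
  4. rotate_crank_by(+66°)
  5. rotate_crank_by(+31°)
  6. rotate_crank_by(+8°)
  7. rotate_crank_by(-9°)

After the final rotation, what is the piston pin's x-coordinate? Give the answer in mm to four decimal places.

65.2663

set_geometry: r = 54 mm, L = 118 mm, e = 13 mm; θ ← 0°
rotate_crank_by(+81°): θ ← 0° +81° = 81°
rotate_crank_by(+38°): θ ← 81° +38° = 119°
rotate_crank_by(+66°): θ ← 119° +66° = 185°
rotate_crank_by(+31°): θ ← 185° +31° = 216°
rotate_crank_by(+8°): θ ← 216° +8° = 224°
rotate_crank_by(-9°): θ ← 224° -9° = 215°
crank pin P = (r cos θ, r sin θ) = (-44.234210, -30.973128)
h = r sin θ − e = -30.973128 − 13 = -43.973128
x = r cos θ + √(L² − h²) = -44.234210 + √(13924.0 − 1933.6359) = -44.234210 + 109.500521 = 65.266310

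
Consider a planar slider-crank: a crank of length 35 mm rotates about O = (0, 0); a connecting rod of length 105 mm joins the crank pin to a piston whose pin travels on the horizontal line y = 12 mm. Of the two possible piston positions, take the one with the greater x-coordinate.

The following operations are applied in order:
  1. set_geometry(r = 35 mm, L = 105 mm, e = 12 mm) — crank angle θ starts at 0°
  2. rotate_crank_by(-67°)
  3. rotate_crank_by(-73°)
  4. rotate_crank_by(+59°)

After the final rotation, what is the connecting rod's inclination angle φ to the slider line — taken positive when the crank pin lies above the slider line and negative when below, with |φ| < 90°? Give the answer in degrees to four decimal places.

set_geometry: r = 35 mm, L = 105 mm, e = 12 mm; θ ← 0°
rotate_crank_by(-67°): θ ← 0° -67° = -67°
rotate_crank_by(-73°): θ ← -67° -73° = -140°
rotate_crank_by(+59°): θ ← -140° +59° = -81°
crank pin P = (r cos θ, r sin θ) = (5.475206, -34.569092)
h = r sin θ − e = -34.569092 − 12 = -46.569092
sin φ = h / L = -46.569092 / 105 = -0.44351516
φ = arcsin(-0.44351516) = -26.328378°

-26.3284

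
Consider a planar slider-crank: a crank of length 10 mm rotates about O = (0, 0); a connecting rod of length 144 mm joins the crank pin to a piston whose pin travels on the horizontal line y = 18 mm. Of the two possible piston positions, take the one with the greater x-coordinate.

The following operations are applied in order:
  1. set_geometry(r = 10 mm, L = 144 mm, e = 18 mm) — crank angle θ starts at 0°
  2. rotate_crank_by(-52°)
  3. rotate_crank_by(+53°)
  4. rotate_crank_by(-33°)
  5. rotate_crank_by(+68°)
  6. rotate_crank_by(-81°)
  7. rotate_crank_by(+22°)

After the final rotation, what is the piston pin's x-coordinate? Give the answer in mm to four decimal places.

151.5289

set_geometry: r = 10 mm, L = 144 mm, e = 18 mm; θ ← 0°
rotate_crank_by(-52°): θ ← 0° -52° = -52°
rotate_crank_by(+53°): θ ← -52° +53° = 1°
rotate_crank_by(-33°): θ ← 1° -33° = -32°
rotate_crank_by(+68°): θ ← -32° +68° = 36°
rotate_crank_by(-81°): θ ← 36° -81° = -45°
rotate_crank_by(+22°): θ ← -45° +22° = -23°
crank pin P = (r cos θ, r sin θ) = (9.205049, -3.907311)
h = r sin θ − e = -3.907311 − 18 = -21.907311
x = r cos θ + √(L² − h²) = 9.205049 + √(20736.0 − 479.9303) = 9.205049 + 142.323820 = 151.528868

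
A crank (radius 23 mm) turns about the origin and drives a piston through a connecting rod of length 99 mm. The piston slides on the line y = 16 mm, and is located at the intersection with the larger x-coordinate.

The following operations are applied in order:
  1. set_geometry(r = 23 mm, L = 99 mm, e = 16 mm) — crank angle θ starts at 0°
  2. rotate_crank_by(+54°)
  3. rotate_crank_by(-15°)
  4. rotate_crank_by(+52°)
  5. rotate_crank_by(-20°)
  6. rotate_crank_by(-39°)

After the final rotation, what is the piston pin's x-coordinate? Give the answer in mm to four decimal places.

set_geometry: r = 23 mm, L = 99 mm, e = 16 mm; θ ← 0°
rotate_crank_by(+54°): θ ← 0° +54° = 54°
rotate_crank_by(-15°): θ ← 54° -15° = 39°
rotate_crank_by(+52°): θ ← 39° +52° = 91°
rotate_crank_by(-20°): θ ← 91° -20° = 71°
rotate_crank_by(-39°): θ ← 71° -39° = 32°
crank pin P = (r cos θ, r sin θ) = (19.505106, 12.188143)
h = r sin θ − e = 12.188143 − 16 = -3.811857
x = r cos θ + √(L² − h²) = 19.505106 + √(9801.0 − 14.5303) = 19.505106 + 98.926588 = 118.431694

118.4317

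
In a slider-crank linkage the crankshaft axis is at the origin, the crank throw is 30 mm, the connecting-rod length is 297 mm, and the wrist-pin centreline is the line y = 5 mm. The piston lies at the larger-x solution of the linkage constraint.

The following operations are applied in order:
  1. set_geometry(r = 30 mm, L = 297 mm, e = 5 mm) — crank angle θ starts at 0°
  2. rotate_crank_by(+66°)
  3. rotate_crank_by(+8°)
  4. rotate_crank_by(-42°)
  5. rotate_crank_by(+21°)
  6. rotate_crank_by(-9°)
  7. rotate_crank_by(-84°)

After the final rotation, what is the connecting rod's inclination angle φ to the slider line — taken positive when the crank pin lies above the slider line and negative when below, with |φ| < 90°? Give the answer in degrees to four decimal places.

set_geometry: r = 30 mm, L = 297 mm, e = 5 mm; θ ← 0°
rotate_crank_by(+66°): θ ← 0° +66° = 66°
rotate_crank_by(+8°): θ ← 66° +8° = 74°
rotate_crank_by(-42°): θ ← 74° -42° = 32°
rotate_crank_by(+21°): θ ← 32° +21° = 53°
rotate_crank_by(-9°): θ ← 53° -9° = 44°
rotate_crank_by(-84°): θ ← 44° -84° = -40°
crank pin P = (r cos θ, r sin θ) = (22.981333, -19.283628)
h = r sin θ − e = -19.283628 − 5 = -24.283628
sin φ = h / L = -24.283628 / 297 = -0.08176306
φ = arcsin(-0.08176306) = -4.689914°

-4.6899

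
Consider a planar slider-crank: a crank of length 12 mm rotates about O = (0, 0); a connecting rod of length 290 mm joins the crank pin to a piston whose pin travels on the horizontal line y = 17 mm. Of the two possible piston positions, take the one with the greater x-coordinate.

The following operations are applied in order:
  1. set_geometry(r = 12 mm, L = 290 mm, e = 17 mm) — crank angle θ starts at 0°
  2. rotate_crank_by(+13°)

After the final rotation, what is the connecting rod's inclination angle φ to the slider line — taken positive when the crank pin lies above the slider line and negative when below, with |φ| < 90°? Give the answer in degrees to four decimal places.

set_geometry: r = 12 mm, L = 290 mm, e = 17 mm; θ ← 0°
rotate_crank_by(+13°): θ ← 0° +13° = 13°
crank pin P = (r cos θ, r sin θ) = (11.692441, 2.699413)
h = r sin θ − e = 2.699413 − 17 = -14.300587
sin φ = h / L = -14.300587 / 290 = -0.04931237
φ = arcsin(-0.04931237) = -2.826537°

-2.8265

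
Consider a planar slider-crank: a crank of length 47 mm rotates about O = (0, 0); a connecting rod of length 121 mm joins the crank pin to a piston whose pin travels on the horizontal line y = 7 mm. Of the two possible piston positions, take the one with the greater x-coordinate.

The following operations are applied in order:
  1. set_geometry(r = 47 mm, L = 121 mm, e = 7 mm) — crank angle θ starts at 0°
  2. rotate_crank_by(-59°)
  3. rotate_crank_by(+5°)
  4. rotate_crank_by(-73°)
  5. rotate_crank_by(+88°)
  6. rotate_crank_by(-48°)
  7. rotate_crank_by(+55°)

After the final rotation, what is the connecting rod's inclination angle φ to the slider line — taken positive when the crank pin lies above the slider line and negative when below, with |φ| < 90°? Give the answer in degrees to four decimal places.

-15.2890

set_geometry: r = 47 mm, L = 121 mm, e = 7 mm; θ ← 0°
rotate_crank_by(-59°): θ ← 0° -59° = -59°
rotate_crank_by(+5°): θ ← -59° +5° = -54°
rotate_crank_by(-73°): θ ← -54° -73° = -127°
rotate_crank_by(+88°): θ ← -127° +88° = -39°
rotate_crank_by(-48°): θ ← -39° -48° = -87°
rotate_crank_by(+55°): θ ← -87° +55° = -32°
crank pin P = (r cos θ, r sin θ) = (39.858261, -24.906205)
h = r sin θ − e = -24.906205 − 7 = -31.906205
sin φ = h / L = -31.906205 / 121 = -0.26368765
φ = arcsin(-0.26368765) = -15.288987°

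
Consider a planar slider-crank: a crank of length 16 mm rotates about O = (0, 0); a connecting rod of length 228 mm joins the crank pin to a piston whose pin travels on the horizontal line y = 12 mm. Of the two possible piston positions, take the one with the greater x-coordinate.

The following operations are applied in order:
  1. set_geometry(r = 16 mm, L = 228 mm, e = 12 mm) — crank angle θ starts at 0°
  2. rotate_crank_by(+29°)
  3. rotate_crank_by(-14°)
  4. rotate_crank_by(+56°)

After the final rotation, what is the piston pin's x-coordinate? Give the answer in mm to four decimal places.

set_geometry: r = 16 mm, L = 228 mm, e = 12 mm; θ ← 0°
rotate_crank_by(+29°): θ ← 0° +29° = 29°
rotate_crank_by(-14°): θ ← 29° -14° = 15°
rotate_crank_by(+56°): θ ← 15° +56° = 71°
crank pin P = (r cos θ, r sin θ) = (5.209090, 15.128297)
h = r sin θ − e = 15.128297 − 12 = 3.128297
x = r cos θ + √(L² − h²) = 5.209090 + √(51984.0 − 9.7862) = 5.209090 + 227.978538 = 233.187628

233.1876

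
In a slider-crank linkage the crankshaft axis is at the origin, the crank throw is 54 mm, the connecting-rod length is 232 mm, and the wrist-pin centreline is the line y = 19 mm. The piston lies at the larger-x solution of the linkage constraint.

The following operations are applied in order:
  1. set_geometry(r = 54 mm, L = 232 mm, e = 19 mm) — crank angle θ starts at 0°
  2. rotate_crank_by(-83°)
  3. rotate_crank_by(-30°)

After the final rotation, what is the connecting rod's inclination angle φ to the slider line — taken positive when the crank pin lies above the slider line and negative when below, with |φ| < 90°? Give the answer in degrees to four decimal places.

-17.2266

set_geometry: r = 54 mm, L = 232 mm, e = 19 mm; θ ← 0°
rotate_crank_by(-83°): θ ← 0° -83° = -83°
rotate_crank_by(-30°): θ ← -83° -30° = -113°
crank pin P = (r cos θ, r sin θ) = (-21.099481, -49.707262)
h = r sin θ − e = -49.707262 − 19 = -68.707262
sin φ = h / L = -68.707262 / 232 = -0.29615199
φ = arcsin(-0.29615199) = -17.226629°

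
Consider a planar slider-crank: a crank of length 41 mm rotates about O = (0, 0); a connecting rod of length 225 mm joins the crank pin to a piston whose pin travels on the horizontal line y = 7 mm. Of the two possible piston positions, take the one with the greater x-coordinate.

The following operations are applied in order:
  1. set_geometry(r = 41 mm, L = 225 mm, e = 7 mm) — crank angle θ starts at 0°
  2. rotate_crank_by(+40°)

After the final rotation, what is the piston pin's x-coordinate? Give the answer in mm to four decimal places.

255.5739

set_geometry: r = 41 mm, L = 225 mm, e = 7 mm; θ ← 0°
rotate_crank_by(+40°): θ ← 0° +40° = 40°
crank pin P = (r cos θ, r sin θ) = (31.407822, 26.354292)
h = r sin θ − e = 26.354292 − 7 = 19.354292
x = r cos θ + √(L² − h²) = 31.407822 + √(50625.0 − 374.5886) = 31.407822 + 224.166035 = 255.573857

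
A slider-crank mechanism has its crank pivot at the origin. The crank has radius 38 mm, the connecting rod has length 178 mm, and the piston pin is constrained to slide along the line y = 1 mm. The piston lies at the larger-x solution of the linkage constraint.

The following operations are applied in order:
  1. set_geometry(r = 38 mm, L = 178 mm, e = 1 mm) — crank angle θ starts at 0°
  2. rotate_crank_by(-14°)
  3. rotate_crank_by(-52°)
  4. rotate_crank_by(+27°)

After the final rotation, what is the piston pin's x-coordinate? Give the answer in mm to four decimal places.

205.7793

set_geometry: r = 38 mm, L = 178 mm, e = 1 mm; θ ← 0°
rotate_crank_by(-14°): θ ← 0° -14° = -14°
rotate_crank_by(-52°): θ ← -14° -52° = -66°
rotate_crank_by(+27°): θ ← -66° +27° = -39°
crank pin P = (r cos θ, r sin θ) = (29.531547, -23.914175)
h = r sin θ − e = -23.914175 − 1 = -24.914175
x = r cos θ + √(L² − h²) = 29.531547 + √(31684.0 − 620.7161) = 29.531547 + 176.247791 = 205.779338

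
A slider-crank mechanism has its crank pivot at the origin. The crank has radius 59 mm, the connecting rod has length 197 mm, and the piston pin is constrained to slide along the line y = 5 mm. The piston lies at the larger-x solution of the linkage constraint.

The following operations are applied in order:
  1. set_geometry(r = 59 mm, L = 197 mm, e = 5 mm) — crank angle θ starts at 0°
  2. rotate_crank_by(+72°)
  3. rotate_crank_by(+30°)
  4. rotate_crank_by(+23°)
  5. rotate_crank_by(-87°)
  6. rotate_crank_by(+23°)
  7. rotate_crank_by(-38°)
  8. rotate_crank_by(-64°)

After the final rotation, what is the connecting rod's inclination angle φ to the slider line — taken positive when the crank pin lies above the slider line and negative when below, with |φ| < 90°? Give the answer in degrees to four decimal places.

set_geometry: r = 59 mm, L = 197 mm, e = 5 mm; θ ← 0°
rotate_crank_by(+72°): θ ← 0° +72° = 72°
rotate_crank_by(+30°): θ ← 72° +30° = 102°
rotate_crank_by(+23°): θ ← 102° +23° = 125°
rotate_crank_by(-87°): θ ← 125° -87° = 38°
rotate_crank_by(+23°): θ ← 38° +23° = 61°
rotate_crank_by(-38°): θ ← 61° -38° = 23°
rotate_crank_by(-64°): θ ← 23° -64° = -41°
crank pin P = (r cos θ, r sin θ) = (44.527865, -38.707483)
h = r sin θ − e = -38.707483 − 5 = -43.707483
sin φ = h / L = -43.707483 / 197 = -0.22186539
φ = arcsin(-0.22186539) = -12.818620°

-12.8186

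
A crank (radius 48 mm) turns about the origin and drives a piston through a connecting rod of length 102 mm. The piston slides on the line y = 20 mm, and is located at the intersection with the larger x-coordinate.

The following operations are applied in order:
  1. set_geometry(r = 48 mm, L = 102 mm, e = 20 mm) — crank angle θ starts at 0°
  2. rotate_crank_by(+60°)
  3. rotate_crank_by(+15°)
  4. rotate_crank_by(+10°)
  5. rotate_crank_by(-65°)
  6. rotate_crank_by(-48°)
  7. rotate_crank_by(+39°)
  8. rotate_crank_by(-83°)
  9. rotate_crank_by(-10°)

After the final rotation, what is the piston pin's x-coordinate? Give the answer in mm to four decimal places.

set_geometry: r = 48 mm, L = 102 mm, e = 20 mm; θ ← 0°
rotate_crank_by(+60°): θ ← 0° +60° = 60°
rotate_crank_by(+15°): θ ← 60° +15° = 75°
rotate_crank_by(+10°): θ ← 75° +10° = 85°
rotate_crank_by(-65°): θ ← 85° -65° = 20°
rotate_crank_by(-48°): θ ← 20° -48° = -28°
rotate_crank_by(+39°): θ ← -28° +39° = 11°
rotate_crank_by(-83°): θ ← 11° -83° = -72°
rotate_crank_by(-10°): θ ← -72° -10° = -82°
crank pin P = (r cos θ, r sin θ) = (6.680309, -47.532867)
h = r sin θ − e = -47.532867 − 20 = -67.532867
x = r cos θ + √(L² − h²) = 6.680309 + √(10404.0 − 4560.6882) = 6.680309 + 76.441558 = 83.121867

83.1219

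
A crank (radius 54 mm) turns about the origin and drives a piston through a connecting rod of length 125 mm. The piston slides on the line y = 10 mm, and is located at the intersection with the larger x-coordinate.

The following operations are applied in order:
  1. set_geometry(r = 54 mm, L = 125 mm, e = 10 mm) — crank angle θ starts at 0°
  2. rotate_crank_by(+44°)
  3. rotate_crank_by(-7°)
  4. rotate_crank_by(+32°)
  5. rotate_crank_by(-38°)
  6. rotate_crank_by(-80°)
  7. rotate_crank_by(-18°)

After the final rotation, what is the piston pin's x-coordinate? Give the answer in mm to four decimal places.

set_geometry: r = 54 mm, L = 125 mm, e = 10 mm; θ ← 0°
rotate_crank_by(+44°): θ ← 0° +44° = 44°
rotate_crank_by(-7°): θ ← 44° -7° = 37°
rotate_crank_by(+32°): θ ← 37° +32° = 69°
rotate_crank_by(-38°): θ ← 69° -38° = 31°
rotate_crank_by(-80°): θ ← 31° -80° = -49°
rotate_crank_by(-18°): θ ← -49° -18° = -67°
crank pin P = (r cos θ, r sin θ) = (21.099481, -49.707262)
h = r sin θ − e = -49.707262 − 10 = -59.707262
x = r cos θ + √(L² − h²) = 21.099481 + √(15625.0 − 3564.9571) = 21.099481 + 109.818226 = 130.917707

130.9177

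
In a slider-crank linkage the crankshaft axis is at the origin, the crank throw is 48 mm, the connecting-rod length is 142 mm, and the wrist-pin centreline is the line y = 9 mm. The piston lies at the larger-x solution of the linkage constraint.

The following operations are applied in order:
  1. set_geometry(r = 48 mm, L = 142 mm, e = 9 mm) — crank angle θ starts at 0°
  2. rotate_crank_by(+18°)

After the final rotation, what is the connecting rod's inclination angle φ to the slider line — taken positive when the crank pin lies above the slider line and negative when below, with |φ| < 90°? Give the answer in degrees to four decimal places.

2.3542

set_geometry: r = 48 mm, L = 142 mm, e = 9 mm; θ ← 0°
rotate_crank_by(+18°): θ ← 0° +18° = 18°
crank pin P = (r cos θ, r sin θ) = (45.650713, 14.832816)
h = r sin θ − e = 14.832816 − 9 = 5.832816
sin φ = h / L = 5.832816 / 142 = 0.04107617
φ = arcsin(0.04107617) = 2.354153°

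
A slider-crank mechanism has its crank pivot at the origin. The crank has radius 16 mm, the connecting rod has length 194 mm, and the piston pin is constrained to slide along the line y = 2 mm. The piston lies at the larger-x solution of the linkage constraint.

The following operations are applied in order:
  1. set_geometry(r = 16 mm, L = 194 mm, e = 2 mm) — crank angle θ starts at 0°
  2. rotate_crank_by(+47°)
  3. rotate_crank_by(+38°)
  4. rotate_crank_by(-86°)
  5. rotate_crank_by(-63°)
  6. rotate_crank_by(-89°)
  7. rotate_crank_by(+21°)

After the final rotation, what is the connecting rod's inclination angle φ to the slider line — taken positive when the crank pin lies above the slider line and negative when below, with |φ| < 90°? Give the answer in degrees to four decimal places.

-4.1059

set_geometry: r = 16 mm, L = 194 mm, e = 2 mm; θ ← 0°
rotate_crank_by(+47°): θ ← 0° +47° = 47°
rotate_crank_by(+38°): θ ← 47° +38° = 85°
rotate_crank_by(-86°): θ ← 85° -86° = -1°
rotate_crank_by(-63°): θ ← -1° -63° = -64°
rotate_crank_by(-89°): θ ← -64° -89° = -153°
rotate_crank_by(+21°): θ ← -153° +21° = -132°
crank pin P = (r cos θ, r sin θ) = (-10.706090, -11.890317)
h = r sin θ − e = -11.890317 − 2 = -13.890317
sin φ = h / L = -13.890317 / 194 = -0.07159957
φ = arcsin(-0.07159957) = -4.105867°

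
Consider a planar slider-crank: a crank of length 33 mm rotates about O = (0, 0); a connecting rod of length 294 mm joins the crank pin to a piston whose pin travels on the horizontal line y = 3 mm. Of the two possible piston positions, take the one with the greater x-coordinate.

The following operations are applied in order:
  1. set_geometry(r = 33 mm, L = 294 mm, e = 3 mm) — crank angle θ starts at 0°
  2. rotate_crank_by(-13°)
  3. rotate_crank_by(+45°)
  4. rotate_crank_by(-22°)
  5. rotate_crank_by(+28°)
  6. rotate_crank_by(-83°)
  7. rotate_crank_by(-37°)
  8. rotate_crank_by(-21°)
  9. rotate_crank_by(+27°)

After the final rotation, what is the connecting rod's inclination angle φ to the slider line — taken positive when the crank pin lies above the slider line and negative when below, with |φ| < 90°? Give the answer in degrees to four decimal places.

-6.8410

set_geometry: r = 33 mm, L = 294 mm, e = 3 mm; θ ← 0°
rotate_crank_by(-13°): θ ← 0° -13° = -13°
rotate_crank_by(+45°): θ ← -13° +45° = 32°
rotate_crank_by(-22°): θ ← 32° -22° = 10°
rotate_crank_by(+28°): θ ← 10° +28° = 38°
rotate_crank_by(-83°): θ ← 38° -83° = -45°
rotate_crank_by(-37°): θ ← -45° -37° = -82°
rotate_crank_by(-21°): θ ← -82° -21° = -103°
rotate_crank_by(+27°): θ ← -103° +27° = -76°
crank pin P = (r cos θ, r sin θ) = (7.983423, -32.019759)
h = r sin θ − e = -32.019759 − 3 = -35.019759
sin φ = h / L = -35.019759 / 294 = -0.11911483
φ = arcsin(-0.11911483) = -6.841019°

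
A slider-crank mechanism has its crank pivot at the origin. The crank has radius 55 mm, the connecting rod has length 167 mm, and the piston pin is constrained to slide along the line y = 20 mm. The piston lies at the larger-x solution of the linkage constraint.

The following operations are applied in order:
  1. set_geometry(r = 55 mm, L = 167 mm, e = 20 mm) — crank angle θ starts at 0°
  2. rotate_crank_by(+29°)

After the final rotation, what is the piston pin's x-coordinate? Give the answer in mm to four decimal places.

214.9710

set_geometry: r = 55 mm, L = 167 mm, e = 20 mm; θ ← 0°
rotate_crank_by(+29°): θ ← 0° +29° = 29°
crank pin P = (r cos θ, r sin θ) = (48.104084, 26.664529)
h = r sin θ − e = 26.664529 − 20 = 6.664529
x = r cos θ + √(L² − h²) = 48.104084 + √(27889.0 − 44.4159) = 48.104084 + 166.866965 = 214.971049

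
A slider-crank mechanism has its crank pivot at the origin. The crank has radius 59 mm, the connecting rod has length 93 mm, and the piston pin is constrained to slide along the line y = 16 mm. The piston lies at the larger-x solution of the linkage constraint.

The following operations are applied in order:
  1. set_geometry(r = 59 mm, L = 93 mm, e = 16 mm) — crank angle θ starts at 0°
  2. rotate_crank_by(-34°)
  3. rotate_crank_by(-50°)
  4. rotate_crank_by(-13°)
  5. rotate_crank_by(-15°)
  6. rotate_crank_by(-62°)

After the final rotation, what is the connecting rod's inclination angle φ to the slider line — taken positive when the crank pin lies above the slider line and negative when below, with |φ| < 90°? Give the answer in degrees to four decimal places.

set_geometry: r = 59 mm, L = 93 mm, e = 16 mm; θ ← 0°
rotate_crank_by(-34°): θ ← 0° -34° = -34°
rotate_crank_by(-50°): θ ← -34° -50° = -84°
rotate_crank_by(-13°): θ ← -84° -13° = -97°
rotate_crank_by(-15°): θ ← -97° -15° = -112°
rotate_crank_by(-62°): θ ← -112° -62° = -174°
crank pin P = (r cos θ, r sin θ) = (-58.676792, -6.167179)
h = r sin θ − e = -6.167179 − 16 = -22.167179
sin φ = h / L = -22.167179 / 93 = -0.23835677
φ = arcsin(-0.23835677) = -13.789576°

-13.7896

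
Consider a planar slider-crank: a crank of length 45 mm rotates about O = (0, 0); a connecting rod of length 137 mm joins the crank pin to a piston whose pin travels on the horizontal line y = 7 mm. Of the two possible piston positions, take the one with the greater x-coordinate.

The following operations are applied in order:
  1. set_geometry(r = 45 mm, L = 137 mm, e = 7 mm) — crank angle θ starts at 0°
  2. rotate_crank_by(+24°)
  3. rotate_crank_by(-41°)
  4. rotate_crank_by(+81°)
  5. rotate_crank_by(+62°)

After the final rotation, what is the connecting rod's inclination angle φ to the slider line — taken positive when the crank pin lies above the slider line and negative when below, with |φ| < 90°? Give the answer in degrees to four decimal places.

set_geometry: r = 45 mm, L = 137 mm, e = 7 mm; θ ← 0°
rotate_crank_by(+24°): θ ← 0° +24° = 24°
rotate_crank_by(-41°): θ ← 24° -41° = -17°
rotate_crank_by(+81°): θ ← -17° +81° = 64°
rotate_crank_by(+62°): θ ← 64° +62° = 126°
crank pin P = (r cos θ, r sin θ) = (-26.450336, 36.405765)
h = r sin θ − e = 36.405765 − 7 = 29.405765
sin φ = h / L = 29.405765 / 137 = 0.21464062
φ = arcsin(0.21464062) = 12.394444°

12.3944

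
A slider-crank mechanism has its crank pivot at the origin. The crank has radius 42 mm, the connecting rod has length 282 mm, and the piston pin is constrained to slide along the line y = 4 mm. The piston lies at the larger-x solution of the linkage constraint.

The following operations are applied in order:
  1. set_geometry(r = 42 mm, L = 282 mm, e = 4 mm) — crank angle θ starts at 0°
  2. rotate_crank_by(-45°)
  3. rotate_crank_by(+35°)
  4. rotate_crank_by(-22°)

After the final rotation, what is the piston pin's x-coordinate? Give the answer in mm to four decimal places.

set_geometry: r = 42 mm, L = 282 mm, e = 4 mm; θ ← 0°
rotate_crank_by(-45°): θ ← 0° -45° = -45°
rotate_crank_by(+35°): θ ← -45° +35° = -10°
rotate_crank_by(-22°): θ ← -10° -22° = -32°
crank pin P = (r cos θ, r sin θ) = (35.618020, -22.256609)
h = r sin θ − e = -22.256609 − 4 = -26.256609
x = r cos θ + √(L² − h²) = 35.618020 + √(79524.0 − 689.4095) = 35.618020 + 280.774982 = 316.393002

316.3930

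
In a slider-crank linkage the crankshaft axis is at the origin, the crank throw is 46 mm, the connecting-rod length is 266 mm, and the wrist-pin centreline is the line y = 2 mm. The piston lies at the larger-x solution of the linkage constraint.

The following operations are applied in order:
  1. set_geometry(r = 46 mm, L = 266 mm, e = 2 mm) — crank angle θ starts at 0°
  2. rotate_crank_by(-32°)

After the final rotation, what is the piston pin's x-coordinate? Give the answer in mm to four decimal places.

303.6993

set_geometry: r = 46 mm, L = 266 mm, e = 2 mm; θ ← 0°
rotate_crank_by(-32°): θ ← 0° -32° = -32°
crank pin P = (r cos θ, r sin θ) = (39.010212, -24.376286)
h = r sin θ − e = -24.376286 − 2 = -26.376286
x = r cos θ + √(L² − h²) = 39.010212 + √(70756.0 − 695.7085) = 39.010212 + 264.689047 = 303.699259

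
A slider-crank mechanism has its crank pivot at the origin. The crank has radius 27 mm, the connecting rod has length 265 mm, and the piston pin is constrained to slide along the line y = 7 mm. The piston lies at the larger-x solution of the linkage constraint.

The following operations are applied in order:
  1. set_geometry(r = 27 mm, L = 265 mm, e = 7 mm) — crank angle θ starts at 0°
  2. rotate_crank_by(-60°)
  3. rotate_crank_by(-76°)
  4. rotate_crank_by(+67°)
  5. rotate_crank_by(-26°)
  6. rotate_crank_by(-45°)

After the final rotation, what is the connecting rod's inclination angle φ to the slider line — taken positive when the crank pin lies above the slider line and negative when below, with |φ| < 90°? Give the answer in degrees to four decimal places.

-5.2733

set_geometry: r = 27 mm, L = 265 mm, e = 7 mm; θ ← 0°
rotate_crank_by(-60°): θ ← 0° -60° = -60°
rotate_crank_by(-76°): θ ← -60° -76° = -136°
rotate_crank_by(+67°): θ ← -136° +67° = -69°
rotate_crank_by(-26°): θ ← -69° -26° = -95°
rotate_crank_by(-45°): θ ← -95° -45° = -140°
crank pin P = (r cos θ, r sin θ) = (-20.683200, -17.355265)
h = r sin θ − e = -17.355265 − 7 = -24.355265
sin φ = h / L = -24.355265 / 265 = -0.09190666
φ = arcsin(-0.09190666) = -5.273305°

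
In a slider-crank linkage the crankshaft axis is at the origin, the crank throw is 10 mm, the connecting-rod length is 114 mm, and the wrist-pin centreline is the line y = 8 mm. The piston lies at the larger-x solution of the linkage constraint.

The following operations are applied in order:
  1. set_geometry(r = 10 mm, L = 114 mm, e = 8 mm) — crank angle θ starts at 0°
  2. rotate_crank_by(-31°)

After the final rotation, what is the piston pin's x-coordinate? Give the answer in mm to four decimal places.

121.8107

set_geometry: r = 10 mm, L = 114 mm, e = 8 mm; θ ← 0°
rotate_crank_by(-31°): θ ← 0° -31° = -31°
crank pin P = (r cos θ, r sin θ) = (8.571673, -5.150381)
h = r sin θ − e = -5.150381 − 8 = -13.150381
x = r cos θ + √(L² − h²) = 8.571673 + √(12996.0 − 172.9325) = 8.571673 + 113.238984 = 121.810657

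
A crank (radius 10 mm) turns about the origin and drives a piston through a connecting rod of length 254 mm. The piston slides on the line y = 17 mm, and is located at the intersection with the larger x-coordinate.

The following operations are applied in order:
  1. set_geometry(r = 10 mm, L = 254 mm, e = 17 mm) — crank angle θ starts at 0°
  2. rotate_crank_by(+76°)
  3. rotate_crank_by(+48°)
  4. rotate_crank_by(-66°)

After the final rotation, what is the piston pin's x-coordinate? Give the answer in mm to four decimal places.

set_geometry: r = 10 mm, L = 254 mm, e = 17 mm; θ ← 0°
rotate_crank_by(+76°): θ ← 0° +76° = 76°
rotate_crank_by(+48°): θ ← 76° +48° = 124°
rotate_crank_by(-66°): θ ← 124° -66° = 58°
crank pin P = (r cos θ, r sin θ) = (5.299193, 8.480481)
h = r sin θ − e = 8.480481 − 17 = -8.519519
x = r cos θ + √(L² − h²) = 5.299193 + √(64516.0 − 72.5822) = 5.299193 + 253.857081 = 259.156274

259.1563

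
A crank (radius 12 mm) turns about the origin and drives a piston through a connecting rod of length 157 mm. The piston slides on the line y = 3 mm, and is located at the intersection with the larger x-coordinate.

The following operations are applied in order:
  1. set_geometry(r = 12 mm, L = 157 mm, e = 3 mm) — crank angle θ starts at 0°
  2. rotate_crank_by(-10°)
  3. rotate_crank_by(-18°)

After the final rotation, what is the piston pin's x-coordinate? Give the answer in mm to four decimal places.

set_geometry: r = 12 mm, L = 157 mm, e = 3 mm; θ ← 0°
rotate_crank_by(-10°): θ ← 0° -10° = -10°
rotate_crank_by(-18°): θ ← -10° -18° = -28°
crank pin P = (r cos θ, r sin θ) = (10.595371, -5.633659)
h = r sin θ − e = -5.633659 − 3 = -8.633659
x = r cos θ + √(L² − h²) = 10.595371 + √(24649.0 − 74.5401) = 10.595371 + 156.762432 = 167.357803

167.3578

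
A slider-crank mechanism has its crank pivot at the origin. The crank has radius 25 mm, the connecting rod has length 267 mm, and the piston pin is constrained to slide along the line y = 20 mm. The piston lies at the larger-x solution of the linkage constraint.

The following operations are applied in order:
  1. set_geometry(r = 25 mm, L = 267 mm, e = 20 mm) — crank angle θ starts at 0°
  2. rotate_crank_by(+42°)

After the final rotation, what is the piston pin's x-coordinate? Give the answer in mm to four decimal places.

285.5586

set_geometry: r = 25 mm, L = 267 mm, e = 20 mm; θ ← 0°
rotate_crank_by(+42°): θ ← 0° +42° = 42°
crank pin P = (r cos θ, r sin θ) = (18.578621, 16.728265)
h = r sin θ − e = 16.728265 − 20 = -3.271735
x = r cos θ + √(L² − h²) = 18.578621 + √(71289.0 − 10.7042) = 18.578621 + 266.979954 = 285.558574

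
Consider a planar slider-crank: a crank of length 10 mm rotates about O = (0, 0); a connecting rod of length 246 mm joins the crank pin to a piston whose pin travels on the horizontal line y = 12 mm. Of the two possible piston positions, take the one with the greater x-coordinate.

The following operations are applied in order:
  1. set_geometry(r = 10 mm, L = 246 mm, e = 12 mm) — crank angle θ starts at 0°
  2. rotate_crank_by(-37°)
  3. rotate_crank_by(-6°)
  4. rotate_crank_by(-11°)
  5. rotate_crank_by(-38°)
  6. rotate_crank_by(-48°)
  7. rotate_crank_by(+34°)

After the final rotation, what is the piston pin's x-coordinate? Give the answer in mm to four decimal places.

set_geometry: r = 10 mm, L = 246 mm, e = 12 mm; θ ← 0°
rotate_crank_by(-37°): θ ← 0° -37° = -37°
rotate_crank_by(-6°): θ ← -37° -6° = -43°
rotate_crank_by(-11°): θ ← -43° -11° = -54°
rotate_crank_by(-38°): θ ← -54° -38° = -92°
rotate_crank_by(-48°): θ ← -92° -48° = -140°
rotate_crank_by(+34°): θ ← -140° +34° = -106°
crank pin P = (r cos θ, r sin θ) = (-2.756374, -9.612617)
h = r sin θ − e = -9.612617 − 12 = -21.612617
x = r cos θ + √(L² − h²) = -2.756374 + √(60516.0 − 467.1052) = -2.756374 + 245.048760 = 242.292386

242.2924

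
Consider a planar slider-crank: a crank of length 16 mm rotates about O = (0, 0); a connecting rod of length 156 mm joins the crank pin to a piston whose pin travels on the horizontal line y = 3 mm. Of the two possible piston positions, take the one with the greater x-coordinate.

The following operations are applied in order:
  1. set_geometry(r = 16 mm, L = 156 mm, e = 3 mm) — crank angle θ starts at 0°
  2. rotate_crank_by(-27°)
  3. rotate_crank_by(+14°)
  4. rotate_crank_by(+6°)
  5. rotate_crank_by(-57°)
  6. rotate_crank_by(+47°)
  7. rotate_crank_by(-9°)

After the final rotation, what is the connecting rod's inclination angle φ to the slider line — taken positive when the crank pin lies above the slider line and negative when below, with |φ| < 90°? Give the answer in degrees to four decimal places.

set_geometry: r = 16 mm, L = 156 mm, e = 3 mm; θ ← 0°
rotate_crank_by(-27°): θ ← 0° -27° = -27°
rotate_crank_by(+14°): θ ← -27° +14° = -13°
rotate_crank_by(+6°): θ ← -13° +6° = -7°
rotate_crank_by(-57°): θ ← -7° -57° = -64°
rotate_crank_by(+47°): θ ← -64° +47° = -17°
rotate_crank_by(-9°): θ ← -17° -9° = -26°
crank pin P = (r cos θ, r sin θ) = (14.380705, -7.013938)
h = r sin θ − e = -7.013938 − 3 = -10.013938
sin φ = h / L = -10.013938 / 156 = -0.06419191
φ = arcsin(-0.06419191) = -3.680456°

-3.6805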